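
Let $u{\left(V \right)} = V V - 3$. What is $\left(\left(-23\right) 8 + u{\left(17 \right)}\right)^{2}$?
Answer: $10404$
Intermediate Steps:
$u{\left(V \right)} = -3 + V^{2}$ ($u{\left(V \right)} = V^{2} - 3 = -3 + V^{2}$)
$\left(\left(-23\right) 8 + u{\left(17 \right)}\right)^{2} = \left(\left(-23\right) 8 - \left(3 - 17^{2}\right)\right)^{2} = \left(-184 + \left(-3 + 289\right)\right)^{2} = \left(-184 + 286\right)^{2} = 102^{2} = 10404$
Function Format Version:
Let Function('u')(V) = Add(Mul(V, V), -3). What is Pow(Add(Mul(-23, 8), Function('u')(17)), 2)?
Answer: 10404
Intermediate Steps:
Function('u')(V) = Add(-3, Pow(V, 2)) (Function('u')(V) = Add(Pow(V, 2), -3) = Add(-3, Pow(V, 2)))
Pow(Add(Mul(-23, 8), Function('u')(17)), 2) = Pow(Add(Mul(-23, 8), Add(-3, Pow(17, 2))), 2) = Pow(Add(-184, Add(-3, 289)), 2) = Pow(Add(-184, 286), 2) = Pow(102, 2) = 10404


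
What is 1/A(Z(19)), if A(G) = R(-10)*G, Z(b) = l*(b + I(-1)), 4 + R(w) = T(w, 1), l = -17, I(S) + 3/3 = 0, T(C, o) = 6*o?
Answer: -1/612 ≈ -0.0016340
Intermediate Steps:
I(S) = -1 (I(S) = -1 + 0 = -1)
R(w) = 2 (R(w) = -4 + 6*1 = -4 + 6 = 2)
Z(b) = 17 - 17*b (Z(b) = -17*(b - 1) = -17*(-1 + b) = 17 - 17*b)
A(G) = 2*G
1/A(Z(19)) = 1/(2*(17 - 17*19)) = 1/(2*(17 - 323)) = 1/(2*(-306)) = 1/(-612) = -1/612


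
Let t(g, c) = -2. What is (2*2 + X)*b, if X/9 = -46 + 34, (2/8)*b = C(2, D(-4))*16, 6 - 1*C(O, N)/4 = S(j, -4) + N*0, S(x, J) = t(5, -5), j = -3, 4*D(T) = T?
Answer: -212992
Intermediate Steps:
D(T) = T/4
S(x, J) = -2
C(O, N) = 32 (C(O, N) = 24 - 4*(-2 + N*0) = 24 - 4*(-2 + 0) = 24 - 4*(-2) = 24 + 8 = 32)
b = 2048 (b = 4*(32*16) = 4*512 = 2048)
X = -108 (X = 9*(-46 + 34) = 9*(-12) = -108)
(2*2 + X)*b = (2*2 - 108)*2048 = (4 - 108)*2048 = -104*2048 = -212992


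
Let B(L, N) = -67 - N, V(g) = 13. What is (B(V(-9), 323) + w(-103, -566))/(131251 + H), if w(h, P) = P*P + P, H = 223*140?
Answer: 319400/162471 ≈ 1.9659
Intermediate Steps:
H = 31220
w(h, P) = P + P² (w(h, P) = P² + P = P + P²)
(B(V(-9), 323) + w(-103, -566))/(131251 + H) = ((-67 - 1*323) - 566*(1 - 566))/(131251 + 31220) = ((-67 - 323) - 566*(-565))/162471 = (-390 + 319790)*(1/162471) = 319400*(1/162471) = 319400/162471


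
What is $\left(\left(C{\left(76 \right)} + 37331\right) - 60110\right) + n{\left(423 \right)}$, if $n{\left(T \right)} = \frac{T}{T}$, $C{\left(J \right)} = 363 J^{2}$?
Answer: $2073910$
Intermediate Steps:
$n{\left(T \right)} = 1$
$\left(\left(C{\left(76 \right)} + 37331\right) - 60110\right) + n{\left(423 \right)} = \left(\left(363 \cdot 76^{2} + 37331\right) - 60110\right) + 1 = \left(\left(363 \cdot 5776 + 37331\right) - 60110\right) + 1 = \left(\left(2096688 + 37331\right) - 60110\right) + 1 = \left(2134019 - 60110\right) + 1 = 2073909 + 1 = 2073910$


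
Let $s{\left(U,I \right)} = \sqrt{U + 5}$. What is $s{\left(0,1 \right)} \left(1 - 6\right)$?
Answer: $- 5 \sqrt{5} \approx -11.18$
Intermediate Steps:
$s{\left(U,I \right)} = \sqrt{5 + U}$
$s{\left(0,1 \right)} \left(1 - 6\right) = \sqrt{5 + 0} \left(1 - 6\right) = \sqrt{5} \left(-5\right) = - 5 \sqrt{5}$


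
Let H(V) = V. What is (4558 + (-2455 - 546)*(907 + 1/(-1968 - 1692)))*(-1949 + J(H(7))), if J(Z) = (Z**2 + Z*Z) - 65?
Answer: 4763891788381/915 ≈ 5.2064e+9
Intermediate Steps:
J(Z) = -65 + 2*Z**2 (J(Z) = (Z**2 + Z**2) - 65 = 2*Z**2 - 65 = -65 + 2*Z**2)
(4558 + (-2455 - 546)*(907 + 1/(-1968 - 1692)))*(-1949 + J(H(7))) = (4558 + (-2455 - 546)*(907 + 1/(-1968 - 1692)))*(-1949 + (-65 + 2*7**2)) = (4558 - 3001*(907 + 1/(-3660)))*(-1949 + (-65 + 2*49)) = (4558 - 3001*(907 - 1/3660))*(-1949 + (-65 + 98)) = (4558 - 3001*3319619/3660)*(-1949 + 33) = (4558 - 9962176619/3660)*(-1916) = -9945494339/3660*(-1916) = 4763891788381/915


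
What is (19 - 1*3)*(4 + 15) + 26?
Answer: 330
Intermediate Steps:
(19 - 1*3)*(4 + 15) + 26 = (19 - 3)*19 + 26 = 16*19 + 26 = 304 + 26 = 330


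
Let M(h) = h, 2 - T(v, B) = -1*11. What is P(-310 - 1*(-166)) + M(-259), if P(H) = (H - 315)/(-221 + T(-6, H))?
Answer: -53413/208 ≈ -256.79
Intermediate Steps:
T(v, B) = 13 (T(v, B) = 2 - (-1)*11 = 2 - 1*(-11) = 2 + 11 = 13)
P(H) = 315/208 - H/208 (P(H) = (H - 315)/(-221 + 13) = (-315 + H)/(-208) = (-315 + H)*(-1/208) = 315/208 - H/208)
P(-310 - 1*(-166)) + M(-259) = (315/208 - (-310 - 1*(-166))/208) - 259 = (315/208 - (-310 + 166)/208) - 259 = (315/208 - 1/208*(-144)) - 259 = (315/208 + 9/13) - 259 = 459/208 - 259 = -53413/208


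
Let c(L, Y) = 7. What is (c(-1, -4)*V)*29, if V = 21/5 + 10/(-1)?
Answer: -5887/5 ≈ -1177.4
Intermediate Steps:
V = -29/5 (V = 21*(⅕) + 10*(-1) = 21/5 - 10 = -29/5 ≈ -5.8000)
(c(-1, -4)*V)*29 = (7*(-29/5))*29 = -203/5*29 = -5887/5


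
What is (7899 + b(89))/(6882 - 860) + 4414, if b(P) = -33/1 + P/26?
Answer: 691313413/156572 ≈ 4415.3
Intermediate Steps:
b(P) = -33 + P/26 (b(P) = -33*1 + P*(1/26) = -33 + P/26)
(7899 + b(89))/(6882 - 860) + 4414 = (7899 + (-33 + (1/26)*89))/(6882 - 860) + 4414 = (7899 + (-33 + 89/26))/6022 + 4414 = (7899 - 769/26)*(1/6022) + 4414 = (204605/26)*(1/6022) + 4414 = 204605/156572 + 4414 = 691313413/156572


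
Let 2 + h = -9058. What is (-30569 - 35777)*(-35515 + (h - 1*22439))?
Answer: 4446110844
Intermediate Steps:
h = -9060 (h = -2 - 9058 = -9060)
(-30569 - 35777)*(-35515 + (h - 1*22439)) = (-30569 - 35777)*(-35515 + (-9060 - 1*22439)) = -66346*(-35515 + (-9060 - 22439)) = -66346*(-35515 - 31499) = -66346*(-67014) = 4446110844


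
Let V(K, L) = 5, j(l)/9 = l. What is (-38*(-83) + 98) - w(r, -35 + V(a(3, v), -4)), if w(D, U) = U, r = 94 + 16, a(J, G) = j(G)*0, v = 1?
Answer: 3282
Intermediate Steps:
j(l) = 9*l
a(J, G) = 0 (a(J, G) = (9*G)*0 = 0)
r = 110
(-38*(-83) + 98) - w(r, -35 + V(a(3, v), -4)) = (-38*(-83) + 98) - (-35 + 5) = (3154 + 98) - 1*(-30) = 3252 + 30 = 3282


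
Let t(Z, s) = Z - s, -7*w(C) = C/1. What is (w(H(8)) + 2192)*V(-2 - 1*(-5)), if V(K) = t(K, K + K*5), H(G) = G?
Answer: -230040/7 ≈ -32863.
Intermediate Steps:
w(C) = -C/7 (w(C) = -C/(7*1) = -C/7)
V(K) = -5*K (V(K) = K - (K + K*5) = K - (K + 5*K) = K - 6*K = -5*K)
(w(H(8)) + 2192)*V(-2 - 1*(-5)) = (-1/7*8 + 2192)*(-5*(-2 - 1*(-5))) = (-8/7 + 2192)*(-5*(-2 + 5)) = 15336*(-5*3)/7 = (15336/7)*(-15) = -230040/7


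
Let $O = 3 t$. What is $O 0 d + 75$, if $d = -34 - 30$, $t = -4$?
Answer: $75$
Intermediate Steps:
$d = -64$
$O = -12$ ($O = 3 \left(-4\right) = -12$)
$O 0 d + 75 = \left(-12\right) 0 \left(-64\right) + 75 = 0 \left(-64\right) + 75 = 0 + 75 = 75$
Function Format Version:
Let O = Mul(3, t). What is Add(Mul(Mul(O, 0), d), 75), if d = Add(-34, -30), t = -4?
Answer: 75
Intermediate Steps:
d = -64
O = -12 (O = Mul(3, -4) = -12)
Add(Mul(Mul(O, 0), d), 75) = Add(Mul(Mul(-12, 0), -64), 75) = Add(Mul(0, -64), 75) = Add(0, 75) = 75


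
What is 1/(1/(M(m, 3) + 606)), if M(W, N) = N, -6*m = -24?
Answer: 609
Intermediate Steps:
m = 4 (m = -⅙*(-24) = 4)
1/(1/(M(m, 3) + 606)) = 1/(1/(3 + 606)) = 1/(1/609) = 609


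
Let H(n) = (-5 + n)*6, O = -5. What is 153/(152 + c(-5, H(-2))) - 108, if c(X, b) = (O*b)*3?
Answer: -4959/46 ≈ -107.80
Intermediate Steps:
H(n) = -30 + 6*n
c(X, b) = -15*b (c(X, b) = -5*b*3 = -15*b)
153/(152 + c(-5, H(-2))) - 108 = 153/(152 - 15*(-30 + 6*(-2))) - 108 = 153/(152 - 15*(-30 - 12)) - 108 = 153/(152 - 15*(-42)) - 108 = 153/(152 + 630) - 108 = 153/782 - 108 = 153*(1/782) - 108 = 9/46 - 108 = -4959/46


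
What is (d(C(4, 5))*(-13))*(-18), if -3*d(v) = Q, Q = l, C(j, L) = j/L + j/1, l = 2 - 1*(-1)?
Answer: -234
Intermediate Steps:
l = 3 (l = 2 + 1 = 3)
C(j, L) = j + j/L (C(j, L) = j/L + j*1 = j/L + j = j + j/L)
Q = 3
d(v) = -1 (d(v) = -⅓*3 = -1)
(d(C(4, 5))*(-13))*(-18) = -1*(-13)*(-18) = 13*(-18) = -234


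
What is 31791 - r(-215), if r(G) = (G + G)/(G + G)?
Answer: 31790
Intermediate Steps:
r(G) = 1 (r(G) = (2*G)/((2*G)) = (2*G)*(1/(2*G)) = 1)
31791 - r(-215) = 31791 - 1*1 = 31791 - 1 = 31790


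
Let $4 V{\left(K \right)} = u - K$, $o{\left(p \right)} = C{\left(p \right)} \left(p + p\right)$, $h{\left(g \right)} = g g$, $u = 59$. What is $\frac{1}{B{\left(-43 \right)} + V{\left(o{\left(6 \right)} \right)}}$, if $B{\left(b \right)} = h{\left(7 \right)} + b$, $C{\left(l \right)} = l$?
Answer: $\frac{4}{11} \approx 0.36364$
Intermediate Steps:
$h{\left(g \right)} = g^{2}$
$o{\left(p \right)} = 2 p^{2}$ ($o{\left(p \right)} = p \left(p + p\right) = p 2 p = 2 p^{2}$)
$V{\left(K \right)} = \frac{59}{4} - \frac{K}{4}$ ($V{\left(K \right)} = \frac{59 - K}{4} = \frac{59}{4} - \frac{K}{4}$)
$B{\left(b \right)} = 49 + b$ ($B{\left(b \right)} = 7^{2} + b = 49 + b$)
$\frac{1}{B{\left(-43 \right)} + V{\left(o{\left(6 \right)} \right)}} = \frac{1}{\left(49 - 43\right) + \left(\frac{59}{4} - \frac{2 \cdot 6^{2}}{4}\right)} = \frac{1}{6 + \left(\frac{59}{4} - \frac{2 \cdot 36}{4}\right)} = \frac{1}{6 + \left(\frac{59}{4} - 18\right)} = \frac{1}{6 - \frac{13}{4}} = \frac{1}{\frac{11}{4}} = \frac{4}{11}$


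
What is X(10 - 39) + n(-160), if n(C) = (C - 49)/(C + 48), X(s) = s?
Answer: -3039/112 ≈ -27.134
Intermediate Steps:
n(C) = (-49 + C)/(48 + C)
X(10 - 39) + n(-160) = (10 - 39) + (-49 - 160)/(48 - 160) = -29 - 209/(-112) = -29 - 1/112*(-209) = -29 + 209/112 = -3039/112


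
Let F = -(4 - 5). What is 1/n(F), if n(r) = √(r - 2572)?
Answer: -I*√2571/2571 ≈ -0.019722*I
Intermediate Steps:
F = 1 (F = -1*(-1) = 1)
n(r) = √(-2572 + r)
1/n(F) = 1/(√(-2572 + 1)) = 1/(√(-2571)) = 1/(I*√2571) = -I*√2571/2571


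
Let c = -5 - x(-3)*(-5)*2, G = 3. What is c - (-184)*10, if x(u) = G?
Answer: 1865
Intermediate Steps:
x(u) = 3
c = 25 (c = -5 - 3*(-5)*2 = -5 - (-15)*2 = -5 - 1*(-30) = -5 + 30 = 25)
c - (-184)*10 = 25 - (-184)*10 = 25 - 46*(-40) = 25 + 1840 = 1865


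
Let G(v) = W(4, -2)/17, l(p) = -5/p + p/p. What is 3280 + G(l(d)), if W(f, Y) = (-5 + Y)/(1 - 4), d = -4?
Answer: 167287/51 ≈ 3280.1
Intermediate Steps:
l(p) = 1 - 5/p (l(p) = -5/p + 1 = 1 - 5/p)
W(f, Y) = 5/3 - Y/3 (W(f, Y) = (-5 + Y)/(-3) = (-5 + Y)*(-1/3) = 5/3 - Y/3)
G(v) = 7/51 (G(v) = (5/3 - 1/3*(-2))/17 = (5/3 + 2/3)*(1/17) = (7/3)*(1/17) = 7/51)
3280 + G(l(d)) = 3280 + 7/51 = 167287/51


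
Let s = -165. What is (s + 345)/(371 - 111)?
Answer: 9/13 ≈ 0.69231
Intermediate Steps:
(s + 345)/(371 - 111) = (-165 + 345)/(371 - 111) = 180/260 = 180*(1/260) = 9/13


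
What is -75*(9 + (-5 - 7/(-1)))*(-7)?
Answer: 5775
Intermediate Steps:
-75*(9 + (-5 - 7/(-1)))*(-7) = -75*(9 + (-5 - 7*(-1)))*(-7) = -75*(9 + (-5 - 1*(-7)))*(-7) = -75*(9 + (-5 + 7))*(-7) = -75*(9 + 2)*(-7) = -825*(-7) = -75*(-77) = 5775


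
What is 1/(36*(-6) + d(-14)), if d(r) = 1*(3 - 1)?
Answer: -1/214 ≈ -0.0046729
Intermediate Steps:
d(r) = 2 (d(r) = 1*2 = 2)
1/(36*(-6) + d(-14)) = 1/(36*(-6) + 2) = 1/(-216 + 2) = 1/(-214) = -1/214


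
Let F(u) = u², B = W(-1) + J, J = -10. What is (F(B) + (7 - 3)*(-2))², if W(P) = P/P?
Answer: 5329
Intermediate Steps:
W(P) = 1
B = -9 (B = 1 - 10 = -9)
(F(B) + (7 - 3)*(-2))² = ((-9)² + (7 - 3)*(-2))² = (81 + 4*(-2))² = (81 - 8)² = 73² = 5329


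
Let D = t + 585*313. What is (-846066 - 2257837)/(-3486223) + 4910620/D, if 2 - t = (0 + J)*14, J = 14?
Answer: 175121330593/6313549853 ≈ 27.737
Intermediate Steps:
t = -194 (t = 2 - (0 + 14)*14 = 2 - 14*14 = 2 - 1*196 = 2 - 196 = -194)
D = 182911 (D = -194 + 585*313 = -194 + 183105 = 182911)
(-846066 - 2257837)/(-3486223) + 4910620/D = (-846066 - 2257837)/(-3486223) + 4910620/182911 = -3103903*(-1/3486223) + 4910620*(1/182911) = 3103903/3486223 + 48620/1811 = 175121330593/6313549853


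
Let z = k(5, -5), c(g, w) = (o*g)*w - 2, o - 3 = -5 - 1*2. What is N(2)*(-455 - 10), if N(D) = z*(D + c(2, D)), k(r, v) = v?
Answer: -37200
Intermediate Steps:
o = -4 (o = 3 + (-5 - 1*2) = 3 + (-5 - 2) = 3 - 7 = -4)
c(g, w) = -2 - 4*g*w (c(g, w) = (-4*g)*w - 2 = -4*g*w - 2 = -2 - 4*g*w)
z = -5
N(D) = 10 + 35*D (N(D) = -5*(D + (-2 - 4*2*D)) = -5*(D + (-2 - 8*D)) = -5*(-2 - 7*D) = 10 + 35*D)
N(2)*(-455 - 10) = (10 + 35*2)*(-455 - 10) = (10 + 70)*(-465) = 80*(-465) = -37200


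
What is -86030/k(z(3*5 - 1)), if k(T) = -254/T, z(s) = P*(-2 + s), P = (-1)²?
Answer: 516180/127 ≈ 4064.4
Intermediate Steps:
P = 1
z(s) = -2 + s (z(s) = 1*(-2 + s) = -2 + s)
-86030/k(z(3*5 - 1)) = -86030/((-254/(-2 + (3*5 - 1)))) = -86030/((-254/(-2 + (15 - 1)))) = -86030/((-254/(-2 + 14))) = -86030/((-254/12)) = -86030/((-254*1/12)) = -86030/(-127/6) = -86030*(-6/127) = 516180/127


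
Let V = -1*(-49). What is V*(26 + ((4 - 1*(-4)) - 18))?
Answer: 784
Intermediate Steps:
V = 49
V*(26 + ((4 - 1*(-4)) - 18)) = 49*(26 + ((4 - 1*(-4)) - 18)) = 49*(26 + ((4 + 4) - 18)) = 49*(26 + (8 - 18)) = 49*(26 - 10) = 49*16 = 784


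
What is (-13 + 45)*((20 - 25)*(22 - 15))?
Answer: -1120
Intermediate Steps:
(-13 + 45)*((20 - 25)*(22 - 15)) = 32*(-5*7) = 32*(-35) = -1120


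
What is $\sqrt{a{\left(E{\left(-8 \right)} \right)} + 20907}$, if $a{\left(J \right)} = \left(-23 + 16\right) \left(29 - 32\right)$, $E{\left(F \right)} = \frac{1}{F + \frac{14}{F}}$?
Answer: $8 \sqrt{327} \approx 144.67$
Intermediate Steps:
$a{\left(J \right)} = 21$ ($a{\left(J \right)} = \left(-7\right) \left(-3\right) = 21$)
$\sqrt{a{\left(E{\left(-8 \right)} \right)} + 20907} = \sqrt{21 + 20907} = \sqrt{20928} = 8 \sqrt{327}$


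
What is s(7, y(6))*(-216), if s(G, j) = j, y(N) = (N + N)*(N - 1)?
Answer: -12960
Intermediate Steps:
y(N) = 2*N*(-1 + N) (y(N) = (2*N)*(-1 + N) = 2*N*(-1 + N))
s(7, y(6))*(-216) = (2*6*(-1 + 6))*(-216) = (2*6*5)*(-216) = 60*(-216) = -12960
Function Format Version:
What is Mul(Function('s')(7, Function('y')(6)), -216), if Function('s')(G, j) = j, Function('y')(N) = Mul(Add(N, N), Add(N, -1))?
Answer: -12960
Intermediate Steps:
Function('y')(N) = Mul(2, N, Add(-1, N)) (Function('y')(N) = Mul(Mul(2, N), Add(-1, N)) = Mul(2, N, Add(-1, N)))
Mul(Function('s')(7, Function('y')(6)), -216) = Mul(Mul(2, 6, Add(-1, 6)), -216) = Mul(Mul(2, 6, 5), -216) = Mul(60, -216) = -12960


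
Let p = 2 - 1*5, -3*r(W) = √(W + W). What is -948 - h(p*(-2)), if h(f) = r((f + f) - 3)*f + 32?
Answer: -980 + 6*√2 ≈ -971.51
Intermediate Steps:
r(W) = -√2*√W/3 (r(W) = -√(W + W)/3 = -√2*√W/3)
p = -3 (p = 2 - 5 = -3)
h(f) = 32 - f*√2*√(-3 + 2*f)/3 (h(f) = (-√2*√((f + f) - 3)/3)*f + 32 = (-√2*√(2*f - 3)/3)*f + 32 = (-√2*√(-3 + 2*f)/3)*f + 32 = -f*√2*√(-3 + 2*f)/3 + 32 = 32 - f*√2*√(-3 + 2*f)/3)
-948 - h(p*(-2)) = -948 - (32 - (-3*(-2))*√(-6 + 4*(-3*(-2)))/3) = -948 - (32 - ⅓*6*√(-6 + 4*6)) = -948 - (32 - ⅓*6*√(-6 + 24)) = -948 - (32 - ⅓*6*√18) = -948 - (32 - ⅓*6*3*√2) = -948 - (32 - 6*√2) = -948 + (-32 + 6*√2) = -980 + 6*√2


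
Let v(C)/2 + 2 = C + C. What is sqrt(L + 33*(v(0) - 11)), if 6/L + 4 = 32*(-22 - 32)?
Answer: I*sqrt(371230818)/866 ≈ 22.249*I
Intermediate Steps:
L = -3/866 (L = 6/(-4 + 32*(-22 - 32)) = 6/(-4 + 32*(-54)) = 6/(-4 - 1728) = 6/(-1732) = 6*(-1/1732) = -3/866 ≈ -0.0034642)
v(C) = -4 + 4*C (v(C) = -4 + 2*(C + C) = -4 + 2*(2*C) = -4 + 4*C)
sqrt(L + 33*(v(0) - 11)) = sqrt(-3/866 + 33*((-4 + 4*0) - 11)) = sqrt(-3/866 + 33*((-4 + 0) - 11)) = sqrt(-3/866 + 33*(-4 - 11)) = sqrt(-3/866 + 33*(-15)) = sqrt(-3/866 - 495) = sqrt(-428673/866) = I*sqrt(371230818)/866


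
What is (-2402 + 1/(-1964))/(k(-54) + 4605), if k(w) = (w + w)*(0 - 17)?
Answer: -248291/665796 ≈ -0.37292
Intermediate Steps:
k(w) = -34*w (k(w) = (2*w)*(-17) = -34*w)
(-2402 + 1/(-1964))/(k(-54) + 4605) = (-2402 + 1/(-1964))/(-34*(-54) + 4605) = (-2402 - 1/1964)/(1836 + 4605) = -4717529/1964/6441 = -4717529/1964*1/6441 = -248291/665796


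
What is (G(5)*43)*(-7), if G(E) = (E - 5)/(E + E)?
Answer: 0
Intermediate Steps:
G(E) = (-5 + E)/(2*E) (G(E) = (-5 + E)/((2*E)) = (-5 + E)*(1/(2*E)) = (-5 + E)/(2*E))
(G(5)*43)*(-7) = (((1/2)*(-5 + 5)/5)*43)*(-7) = (((1/2)*(1/5)*0)*43)*(-7) = (0*43)*(-7) = 0*(-7) = 0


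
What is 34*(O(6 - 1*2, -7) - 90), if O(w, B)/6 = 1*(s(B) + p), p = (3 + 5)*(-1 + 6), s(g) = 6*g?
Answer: -3468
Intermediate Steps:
p = 40 (p = 8*5 = 40)
O(w, B) = 240 + 36*B (O(w, B) = 6*(1*(6*B + 40)) = 6*(1*(40 + 6*B)) = 6*(40 + 6*B) = 240 + 36*B)
34*(O(6 - 1*2, -7) - 90) = 34*((240 + 36*(-7)) - 90) = 34*((240 - 252) - 90) = 34*(-12 - 90) = 34*(-102) = -3468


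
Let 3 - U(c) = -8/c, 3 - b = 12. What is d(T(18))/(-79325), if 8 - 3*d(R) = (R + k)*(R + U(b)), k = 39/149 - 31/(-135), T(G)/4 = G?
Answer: 971147108/43081804125 ≈ 0.022542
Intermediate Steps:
b = -9 (b = 3 - 1*12 = 3 - 12 = -9)
T(G) = 4*G
k = 9884/20115 (k = 39*(1/149) - 31*(-1/135) = 39/149 + 31/135 = 9884/20115 ≈ 0.49137)
U(c) = 3 + 8/c (U(c) = 3 - (-8)/c = 3 + 8/c)
d(R) = 8/3 - (19/9 + R)*(9884/20115 + R)/3 (d(R) = 8/3 - (R + 9884/20115)*(R + (3 + 8/(-9)))/3 = 8/3 - (9884/20115 + R)*(R + (3 + 8*(-1/9)))/3 = 8/3 - (9884/20115 + R)*(R + (3 - 8/9))/3 = 8/3 - (9884/20115 + R)*(R + 19/9)/3 = 8/3 - (9884/20115 + R)*(19/9 + R)/3 = 8/3 - (19/9 + R)*(9884/20115 + R)/3)
d(T(18))/(-79325) = (1260484/543105 - 209396*18/60345 - (4*18)**2/3)/(-79325) = (1260484/543105 - 52349/60345*72 - 1/3*72**2)*(-1/79325) = (1260484/543105 - 418792/6705 - 1/3*5184)*(-1/79325) = (1260484/543105 - 418792/6705 - 1728)*(-1/79325) = -971147108/543105*(-1/79325) = 971147108/43081804125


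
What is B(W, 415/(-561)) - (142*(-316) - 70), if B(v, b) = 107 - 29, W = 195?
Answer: 45020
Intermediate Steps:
B(v, b) = 78
B(W, 415/(-561)) - (142*(-316) - 70) = 78 - (142*(-316) - 70) = 78 - (-44872 - 70) = 78 - 1*(-44942) = 78 + 44942 = 45020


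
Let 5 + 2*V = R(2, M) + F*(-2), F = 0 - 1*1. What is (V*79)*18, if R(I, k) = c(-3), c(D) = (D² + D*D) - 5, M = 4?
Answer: 7110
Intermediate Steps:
F = -1 (F = 0 - 1 = -1)
c(D) = -5 + 2*D² (c(D) = (D² + D²) - 5 = 2*D² - 5 = -5 + 2*D²)
R(I, k) = 13 (R(I, k) = -5 + 2*(-3)² = -5 + 2*9 = -5 + 18 = 13)
V = 5 (V = -5/2 + (13 - 1*(-2))/2 = -5/2 + (13 + 2)/2 = -5/2 + (½)*15 = -5/2 + 15/2 = 5)
(V*79)*18 = (5*79)*18 = 395*18 = 7110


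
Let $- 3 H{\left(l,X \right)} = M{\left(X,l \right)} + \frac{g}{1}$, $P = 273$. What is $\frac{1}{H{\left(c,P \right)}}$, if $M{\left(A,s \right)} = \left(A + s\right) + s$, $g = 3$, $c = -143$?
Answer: $\frac{3}{10} \approx 0.3$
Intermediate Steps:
$M{\left(A,s \right)} = A + 2 s$
$H{\left(l,X \right)} = -1 - \frac{2 l}{3} - \frac{X}{3}$ ($H{\left(l,X \right)} = - \frac{\left(X + 2 l\right) + \frac{3}{1}}{3} = - \frac{\left(X + 2 l\right) + 3 \cdot 1}{3} = - \frac{\left(X + 2 l\right) + 3}{3} = - \frac{3 + X + 2 l}{3} = -1 - \frac{2 l}{3} - \frac{X}{3}$)
$\frac{1}{H{\left(c,P \right)}} = \frac{1}{-1 - - \frac{286}{3} - 91} = \frac{1}{-1 + \frac{286}{3} - 91} = \frac{1}{\frac{10}{3}} = \frac{3}{10}$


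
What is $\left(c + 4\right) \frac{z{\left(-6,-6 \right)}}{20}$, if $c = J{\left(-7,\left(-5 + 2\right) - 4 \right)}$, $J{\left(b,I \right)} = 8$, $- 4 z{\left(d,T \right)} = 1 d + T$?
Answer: $\frac{9}{5} \approx 1.8$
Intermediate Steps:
$z{\left(d,T \right)} = - \frac{T}{4} - \frac{d}{4}$ ($z{\left(d,T \right)} = - \frac{1 d + T}{4} = - \frac{d + T}{4} = - \frac{T + d}{4} = - \frac{T}{4} - \frac{d}{4}$)
$c = 8$
$\left(c + 4\right) \frac{z{\left(-6,-6 \right)}}{20} = \left(8 + 4\right) \frac{\left(- \frac{1}{4}\right) \left(-6\right) - - \frac{3}{2}}{20} = 12 \left(\frac{3}{2} + \frac{3}{2}\right) \frac{1}{20} = 12 \cdot 3 \cdot \frac{1}{20} = 12 \cdot \frac{3}{20} = \frac{9}{5}$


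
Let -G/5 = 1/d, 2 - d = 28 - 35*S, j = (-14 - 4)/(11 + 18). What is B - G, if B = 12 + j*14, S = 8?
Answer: 24529/7366 ≈ 3.3300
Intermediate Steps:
j = -18/29 ≈ -0.62069
B = 96/29 (B = 12 - 18/29*14 = 12 - 252/29 = 96/29 ≈ 3.3103)
d = 254 (d = 2 - (28 - 35*8) = 2 - (28 - 280) = 2 - 1*(-252) = 2 + 252 = 254)
G = -5/254 ≈ -0.019685
B - G = 96/29 - 1*(-5/254) = 96/29 + 5/254 = 24529/7366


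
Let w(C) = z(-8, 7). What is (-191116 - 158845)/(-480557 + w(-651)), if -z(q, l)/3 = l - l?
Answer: 349961/480557 ≈ 0.72824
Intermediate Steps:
z(q, l) = 0 (z(q, l) = -3*(l - l) = -3*0 = 0)
w(C) = 0
(-191116 - 158845)/(-480557 + w(-651)) = (-191116 - 158845)/(-480557 + 0) = -349961/(-480557) = -349961*(-1/480557) = 349961/480557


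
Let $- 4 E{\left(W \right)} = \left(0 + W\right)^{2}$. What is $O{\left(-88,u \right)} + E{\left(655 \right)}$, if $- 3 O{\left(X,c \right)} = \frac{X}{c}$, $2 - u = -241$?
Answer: $- \frac{312758873}{2916} \approx -1.0726 \cdot 10^{5}$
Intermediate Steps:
$u = 243$ ($u = 2 - -241 = 2 + 241 = 243$)
$O{\left(X,c \right)} = - \frac{X}{3 c}$ ($O{\left(X,c \right)} = - \frac{X \frac{1}{c}}{3} = - \frac{X}{3 c}$)
$E{\left(W \right)} = - \frac{W^{2}}{4}$ ($E{\left(W \right)} = - \frac{\left(0 + W\right)^{2}}{4} = - \frac{W^{2}}{4}$)
$O{\left(-88,u \right)} + E{\left(655 \right)} = \left(- \frac{1}{3}\right) \left(-88\right) \frac{1}{243} - \frac{655^{2}}{4} = \left(- \frac{1}{3}\right) \left(-88\right) \frac{1}{243} - \frac{429025}{4} = \frac{88}{729} - \frac{429025}{4} = - \frac{312758873}{2916}$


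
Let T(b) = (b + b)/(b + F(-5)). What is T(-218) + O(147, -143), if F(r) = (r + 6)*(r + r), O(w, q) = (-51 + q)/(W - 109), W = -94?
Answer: 33185/11571 ≈ 2.8679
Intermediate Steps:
O(w, q) = 51/203 - q/203 (O(w, q) = (-51 + q)/(-94 - 109) = (-51 + q)/(-203) = (-51 + q)*(-1/203) = 51/203 - q/203)
F(r) = 2*r*(6 + r) (F(r) = (6 + r)*(2*r) = 2*r*(6 + r))
T(b) = 2*b/(-10 + b) (T(b) = (b + b)/(b + 2*(-5)*(6 - 5)) = (2*b)/(b + 2*(-5)*1) = (2*b)/(b - 10) = (2*b)/(-10 + b) = 2*b/(-10 + b))
T(-218) + O(147, -143) = 2*(-218)/(-10 - 218) + (51/203 - 1/203*(-143)) = 2*(-218)/(-228) + (51/203 + 143/203) = 2*(-218)*(-1/228) + 194/203 = 109/57 + 194/203 = 33185/11571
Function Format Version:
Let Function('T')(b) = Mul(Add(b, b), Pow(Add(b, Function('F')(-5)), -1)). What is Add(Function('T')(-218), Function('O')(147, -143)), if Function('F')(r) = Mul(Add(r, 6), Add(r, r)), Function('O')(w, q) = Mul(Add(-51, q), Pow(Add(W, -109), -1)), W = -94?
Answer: Rational(33185, 11571) ≈ 2.8679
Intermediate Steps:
Function('O')(w, q) = Add(Rational(51, 203), Mul(Rational(-1, 203), q)) (Function('O')(w, q) = Mul(Add(-51, q), Pow(Add(-94, -109), -1)) = Mul(Add(-51, q), Pow(-203, -1)) = Mul(Add(-51, q), Rational(-1, 203)) = Add(Rational(51, 203), Mul(Rational(-1, 203), q)))
Function('F')(r) = Mul(2, r, Add(6, r)) (Function('F')(r) = Mul(Add(6, r), Mul(2, r)) = Mul(2, r, Add(6, r)))
Function('T')(b) = Mul(2, b, Pow(Add(-10, b), -1)) (Function('T')(b) = Mul(Add(b, b), Pow(Add(b, Mul(2, -5, Add(6, -5))), -1)) = Mul(Mul(2, b), Pow(Add(b, Mul(2, -5, 1)), -1)) = Mul(Mul(2, b), Pow(Add(b, -10), -1)) = Mul(Mul(2, b), Pow(Add(-10, b), -1)) = Mul(2, b, Pow(Add(-10, b), -1)))
Add(Function('T')(-218), Function('O')(147, -143)) = Add(Mul(2, -218, Pow(Add(-10, -218), -1)), Add(Rational(51, 203), Mul(Rational(-1, 203), -143))) = Add(Mul(2, -218, Pow(-228, -1)), Add(Rational(51, 203), Rational(143, 203))) = Add(Mul(2, -218, Rational(-1, 228)), Rational(194, 203)) = Add(Rational(109, 57), Rational(194, 203)) = Rational(33185, 11571)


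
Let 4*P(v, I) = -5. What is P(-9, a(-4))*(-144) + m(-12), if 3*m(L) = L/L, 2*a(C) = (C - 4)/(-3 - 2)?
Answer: 541/3 ≈ 180.33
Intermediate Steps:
a(C) = ⅖ - C/10 (a(C) = ((C - 4)/(-3 - 2))/2 = ((-4 + C)/(-5))/2 = ((-4 + C)*(-⅕))/2 = (⅘ - C/5)/2 = ⅖ - C/10)
P(v, I) = -5/4 (P(v, I) = (¼)*(-5) = -5/4)
m(L) = ⅓ (m(L) = (L/L)/3 = (⅓)*1 = ⅓)
P(-9, a(-4))*(-144) + m(-12) = -5/4*(-144) + ⅓ = 180 + ⅓ = 541/3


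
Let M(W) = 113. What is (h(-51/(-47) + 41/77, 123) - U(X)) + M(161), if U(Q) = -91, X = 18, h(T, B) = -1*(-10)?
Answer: 214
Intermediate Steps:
h(T, B) = 10
(h(-51/(-47) + 41/77, 123) - U(X)) + M(161) = (10 - 1*(-91)) + 113 = (10 + 91) + 113 = 101 + 113 = 214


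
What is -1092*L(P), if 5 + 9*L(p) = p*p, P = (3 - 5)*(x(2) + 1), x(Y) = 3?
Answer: -21476/3 ≈ -7158.7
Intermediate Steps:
P = -8 (P = (3 - 5)*(3 + 1) = -2*4 = -8)
L(p) = -5/9 + p²/9 (L(p) = -5/9 + (p*p)/9 = -5/9 + p²/9)
-1092*L(P) = -1092*(-5/9 + (⅑)*(-8)²) = -1092*(-5/9 + (⅑)*64) = -1092*(-5/9 + 64/9) = -1092*59/9 = -21476/3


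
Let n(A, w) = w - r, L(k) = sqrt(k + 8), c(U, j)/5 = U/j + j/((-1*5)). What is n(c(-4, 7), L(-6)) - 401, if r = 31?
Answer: -432 + sqrt(2) ≈ -430.59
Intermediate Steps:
c(U, j) = -j + 5*U/j (c(U, j) = 5*(U/j + j/((-1*5))) = 5*(U/j + j/(-5)) = 5*(U/j + j*(-1/5)) = 5*(U/j - j/5) = 5*(-j/5 + U/j) = -j + 5*U/j)
L(k) = sqrt(8 + k)
n(A, w) = -31 + w (n(A, w) = w - 1*31 = w - 31 = -31 + w)
n(c(-4, 7), L(-6)) - 401 = (-31 + sqrt(8 - 6)) - 401 = (-31 + sqrt(2)) - 401 = -432 + sqrt(2)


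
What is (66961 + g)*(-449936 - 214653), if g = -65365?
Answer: -1060684044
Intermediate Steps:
(66961 + g)*(-449936 - 214653) = (66961 - 65365)*(-449936 - 214653) = 1596*(-664589) = -1060684044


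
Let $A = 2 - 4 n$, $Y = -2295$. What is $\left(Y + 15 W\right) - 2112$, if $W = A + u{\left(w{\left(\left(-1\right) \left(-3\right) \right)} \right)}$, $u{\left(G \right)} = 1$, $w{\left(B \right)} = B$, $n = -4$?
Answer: $-4122$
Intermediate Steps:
$A = 18$ ($A = 2 - -16 = 2 + 16 = 18$)
$W = 19$ ($W = 18 + 1 = 19$)
$\left(Y + 15 W\right) - 2112 = \left(-2295 + 15 \cdot 19\right) - 2112 = \left(-2295 + 285\right) - 2112 = -2010 - 2112 = -4122$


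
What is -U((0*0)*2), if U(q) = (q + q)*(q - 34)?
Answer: 0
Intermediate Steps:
U(q) = 2*q*(-34 + q) (U(q) = (2*q)*(-34 + q) = 2*q*(-34 + q))
-U((0*0)*2) = -2*(0*0)*2*(-34 + (0*0)*2) = -2*0*2*(-34 + 0*2) = -2*0*(-34 + 0) = -2*0*(-34) = -1*0 = 0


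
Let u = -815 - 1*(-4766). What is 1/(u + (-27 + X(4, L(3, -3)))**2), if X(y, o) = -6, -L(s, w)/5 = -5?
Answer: 1/5040 ≈ 0.00019841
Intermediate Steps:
L(s, w) = 25 (L(s, w) = -5*(-5) = 25)
u = 3951 (u = -815 + 4766 = 3951)
1/(u + (-27 + X(4, L(3, -3)))**2) = 1/(3951 + (-27 - 6)**2) = 1/(3951 + (-33)**2) = 1/(3951 + 1089) = 1/5040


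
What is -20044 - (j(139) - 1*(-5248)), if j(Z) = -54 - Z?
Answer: -25099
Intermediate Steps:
-20044 - (j(139) - 1*(-5248)) = -20044 - ((-54 - 1*139) - 1*(-5248)) = -20044 - ((-54 - 139) + 5248) = -20044 - (-193 + 5248) = -20044 - 1*5055 = -20044 - 5055 = -25099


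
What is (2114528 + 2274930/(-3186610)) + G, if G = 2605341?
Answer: 214862563988/45523 ≈ 4.7199e+6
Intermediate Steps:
(2114528 + 2274930/(-3186610)) + G = (2114528 + 2274930/(-3186610)) + 2605341 = (2114528 + 2274930*(-1/3186610)) + 2605341 = (2114528 - 32499/45523) + 2605341 = 96259625645/45523 + 2605341 = 214862563988/45523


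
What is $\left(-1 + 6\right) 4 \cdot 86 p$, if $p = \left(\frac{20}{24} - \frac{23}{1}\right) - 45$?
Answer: $- \frac{346580}{3} \approx -1.1553 \cdot 10^{5}$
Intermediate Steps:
$p = - \frac{403}{6}$ ($p = \left(20 \cdot \frac{1}{24} - 23\right) - 45 = \left(\frac{5}{6} - 23\right) - 45 = - \frac{133}{6} - 45 = - \frac{403}{6} \approx -67.167$)
$\left(-1 + 6\right) 4 \cdot 86 p = \left(-1 + 6\right) 4 \cdot 86 \left(- \frac{403}{6}\right) = 5 \cdot 4 \cdot 86 \left(- \frac{403}{6}\right) = 20 \cdot 86 \left(- \frac{403}{6}\right) = 1720 \left(- \frac{403}{6}\right) = - \frac{346580}{3}$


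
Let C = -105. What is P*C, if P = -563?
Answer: 59115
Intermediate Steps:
P*C = -563*(-105) = 59115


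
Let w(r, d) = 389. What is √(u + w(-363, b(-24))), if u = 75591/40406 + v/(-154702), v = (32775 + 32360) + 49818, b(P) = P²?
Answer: 2*√4622306111901114/6884239 ≈ 19.752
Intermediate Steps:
v = 114953 (v = 65135 + 49818 = 114953)
u = 7763533/6884239 (u = 75591/40406 + 114953/(-154702) = 75591*(1/40406) + 114953*(-1/154702) = 333/178 - 114953/154702 = 7763533/6884239 ≈ 1.1277)
√(u + w(-363, b(-24))) = √(7763533/6884239 + 389) = √(2685732504/6884239) = 2*√4622306111901114/6884239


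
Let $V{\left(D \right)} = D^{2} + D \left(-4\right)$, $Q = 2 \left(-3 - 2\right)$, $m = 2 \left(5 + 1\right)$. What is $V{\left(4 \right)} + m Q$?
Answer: $-120$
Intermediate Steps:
$m = 12$ ($m = 2 \cdot 6 = 12$)
$Q = -10$ ($Q = 2 \left(-5\right) = -10$)
$V{\left(D \right)} = D^{2} - 4 D$
$V{\left(4 \right)} + m Q = 4 \left(-4 + 4\right) + 12 \left(-10\right) = 4 \cdot 0 - 120 = 0 - 120 = -120$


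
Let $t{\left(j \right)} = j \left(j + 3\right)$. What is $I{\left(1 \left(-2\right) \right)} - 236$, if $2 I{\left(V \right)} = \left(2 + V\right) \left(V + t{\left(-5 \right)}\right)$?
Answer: $-236$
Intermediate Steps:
$t{\left(j \right)} = j \left(3 + j\right)$
$I{\left(V \right)} = \frac{\left(2 + V\right) \left(10 + V\right)}{2}$ ($I{\left(V \right)} = \frac{\left(2 + V\right) \left(V - 5 \left(3 - 5\right)\right)}{2} = \frac{\left(2 + V\right) \left(V - -10\right)}{2} = \frac{\left(2 + V\right) \left(V + 10\right)}{2} = \frac{\left(2 + V\right) \left(10 + V\right)}{2}$)
$I{\left(1 \left(-2\right) \right)} - 236 = \left(10 + \frac{\left(1 \left(-2\right)\right)^{2}}{2} + 6 \cdot 1 \left(-2\right)\right) - 236 = \left(10 + \frac{\left(-2\right)^{2}}{2} + 6 \left(-2\right)\right) - 236 = \left(10 + \frac{1}{2} \cdot 4 - 12\right) - 236 = \left(10 + 2 - 12\right) - 236 = 0 - 236 = -236$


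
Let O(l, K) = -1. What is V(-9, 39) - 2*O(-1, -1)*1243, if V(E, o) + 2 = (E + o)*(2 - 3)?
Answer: 2454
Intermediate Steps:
V(E, o) = -2 - E - o (V(E, o) = -2 + (E + o)*(2 - 3) = -2 + (E + o)*(-1) = -2 + (-E - o) = -2 - E - o)
V(-9, 39) - 2*O(-1, -1)*1243 = (-2 - 1*(-9) - 1*39) - 2*(-1)*1243 = (-2 + 9 - 39) + 2*1243 = -32 + 2486 = 2454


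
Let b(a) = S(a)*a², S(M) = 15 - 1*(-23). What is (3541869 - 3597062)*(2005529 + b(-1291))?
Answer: -3606277890551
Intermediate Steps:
S(M) = 38 (S(M) = 15 + 23 = 38)
b(a) = 38*a²
(3541869 - 3597062)*(2005529 + b(-1291)) = (3541869 - 3597062)*(2005529 + 38*(-1291)²) = -55193*(2005529 + 38*1666681) = -55193*(2005529 + 63333878) = -55193*65339407 = -3606277890551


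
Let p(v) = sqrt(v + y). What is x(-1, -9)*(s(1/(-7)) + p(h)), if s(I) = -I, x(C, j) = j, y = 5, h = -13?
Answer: -9/7 - 18*I*sqrt(2) ≈ -1.2857 - 25.456*I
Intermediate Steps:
p(v) = sqrt(5 + v) (p(v) = sqrt(v + 5) = sqrt(5 + v))
x(-1, -9)*(s(1/(-7)) + p(h)) = -9*(-1/(-7) + sqrt(5 - 13)) = -9*(-1*(-1/7) + sqrt(-8)) = -9*(1/7 + 2*I*sqrt(2)) = -9/7 - 18*I*sqrt(2)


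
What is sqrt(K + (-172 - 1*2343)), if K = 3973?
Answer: 27*sqrt(2) ≈ 38.184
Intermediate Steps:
sqrt(K + (-172 - 1*2343)) = sqrt(3973 + (-172 - 1*2343)) = sqrt(3973 + (-172 - 2343)) = sqrt(3973 - 2515) = sqrt(1458) = 27*sqrt(2)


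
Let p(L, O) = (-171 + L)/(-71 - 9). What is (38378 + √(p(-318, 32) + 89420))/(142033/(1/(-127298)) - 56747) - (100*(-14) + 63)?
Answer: 24173726839419/18080573581 - √35770445/361611471620 ≈ 1337.0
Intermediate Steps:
p(L, O) = 171/80 - L/80 (p(L, O) = (-171 + L)/(-80) = (-171 + L)*(-1/80) = 171/80 - L/80)
(38378 + √(p(-318, 32) + 89420))/(142033/(1/(-127298)) - 56747) - (100*(-14) + 63) = (38378 + √((171/80 - 1/80*(-318)) + 89420))/(142033/(1/(-127298)) - 56747) - (100*(-14) + 63) = (38378 + √((171/80 + 159/40) + 89420))/(142033/(-1/127298) - 56747) - (-1400 + 63) = (38378 + √(489/80 + 89420))/(142033*(-127298) - 56747) - 1*(-1337) = (38378 + √(7154089/80))/(-18080516834 - 56747) + 1337 = (38378 + √35770445/20)/(-18080573581) + 1337 = (38378 + √35770445/20)*(-1/18080573581) + 1337 = (-38378/18080573581 - √35770445/361611471620) + 1337 = 24173726839419/18080573581 - √35770445/361611471620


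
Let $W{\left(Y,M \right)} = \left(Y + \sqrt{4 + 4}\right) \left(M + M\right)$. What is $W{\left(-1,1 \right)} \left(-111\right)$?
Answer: $222 - 444 \sqrt{2} \approx -405.91$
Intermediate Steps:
$W{\left(Y,M \right)} = 2 M \left(Y + 2 \sqrt{2}\right)$ ($W{\left(Y,M \right)} = \left(Y + \sqrt{8}\right) 2 M = \left(Y + 2 \sqrt{2}\right) 2 M = 2 M \left(Y + 2 \sqrt{2}\right)$)
$W{\left(-1,1 \right)} \left(-111\right) = 2 \cdot 1 \left(-1 + 2 \sqrt{2}\right) \left(-111\right) = \left(-2 + 4 \sqrt{2}\right) \left(-111\right) = 222 - 444 \sqrt{2}$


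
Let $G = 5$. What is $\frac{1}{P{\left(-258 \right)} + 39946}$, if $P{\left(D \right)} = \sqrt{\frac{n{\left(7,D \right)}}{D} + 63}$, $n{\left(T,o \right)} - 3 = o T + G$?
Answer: $\frac{2576517}{102921543569} - \frac{\sqrt{1164354}}{205843087138} \approx 2.5029 \cdot 10^{-5}$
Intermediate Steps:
$n{\left(T,o \right)} = 8 + T o$ ($n{\left(T,o \right)} = 3 + \left(o T + 5\right) = 3 + \left(T o + 5\right) = 3 + \left(5 + T o\right) = 8 + T o$)
$P{\left(D \right)} = \sqrt{63 + \frac{8 + 7 D}{D}}$ ($P{\left(D \right)} = \sqrt{\frac{8 + 7 D}{D} + 63} = \sqrt{63 + \frac{8 + 7 D}{D}}$)
$\frac{1}{P{\left(-258 \right)} + 39946} = \frac{1}{\sqrt{70 + \frac{8}{-258}} + 39946} = \frac{1}{\sqrt{70 + 8 \left(- \frac{1}{258}\right)} + 39946} = \frac{1}{\sqrt{70 - \frac{4}{129}} + 39946} = \frac{1}{\sqrt{\frac{9026}{129}} + 39946} = \frac{1}{\frac{\sqrt{1164354}}{129} + 39946} = \frac{1}{39946 + \frac{\sqrt{1164354}}{129}}$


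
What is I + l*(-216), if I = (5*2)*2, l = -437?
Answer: 94412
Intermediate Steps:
I = 20 (I = 10*2 = 20)
I + l*(-216) = 20 - 437*(-216) = 20 + 94392 = 94412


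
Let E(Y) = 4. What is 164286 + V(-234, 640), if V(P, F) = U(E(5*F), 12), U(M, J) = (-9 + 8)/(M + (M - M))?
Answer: 657143/4 ≈ 1.6429e+5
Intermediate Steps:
U(M, J) = -1/M (U(M, J) = -1/(M + 0) = -1/M)
V(P, F) = -¼ (V(P, F) = -1/4 = -1*¼ = -¼)
164286 + V(-234, 640) = 164286 - ¼ = 657143/4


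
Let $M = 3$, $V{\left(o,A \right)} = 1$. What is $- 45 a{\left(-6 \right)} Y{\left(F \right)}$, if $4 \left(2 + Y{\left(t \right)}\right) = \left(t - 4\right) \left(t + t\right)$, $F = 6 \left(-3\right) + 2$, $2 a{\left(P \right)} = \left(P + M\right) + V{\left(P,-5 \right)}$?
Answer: $7110$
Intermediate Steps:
$a{\left(P \right)} = 2 + \frac{P}{2}$ ($a{\left(P \right)} = \frac{\left(P + 3\right) + 1}{2} = \frac{\left(3 + P\right) + 1}{2} = \frac{4 + P}{2} = 2 + \frac{P}{2}$)
$F = -16$ ($F = -18 + 2 = -16$)
$Y{\left(t \right)} = -2 + \frac{t \left(-4 + t\right)}{2}$ ($Y{\left(t \right)} = -2 + \frac{\left(t - 4\right) \left(t + t\right)}{4} = -2 + \frac{\left(-4 + t\right) 2 t}{4} = -2 + \frac{2 t \left(-4 + t\right)}{4} = -2 + \frac{t \left(-4 + t\right)}{2}$)
$- 45 a{\left(-6 \right)} Y{\left(F \right)} = - 45 \left(2 + \frac{1}{2} \left(-6\right)\right) \left(-2 + \frac{\left(-16\right)^{2}}{2} - -32\right) = - 45 \left(2 - 3\right) \left(-2 + \frac{1}{2} \cdot 256 + 32\right) = \left(-45\right) \left(-1\right) \left(-2 + 128 + 32\right) = 45 \cdot 158 = 7110$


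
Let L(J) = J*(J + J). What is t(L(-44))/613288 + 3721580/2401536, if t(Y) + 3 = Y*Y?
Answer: 1196473220383/46026037824 ≈ 25.996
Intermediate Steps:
L(J) = 2*J² (L(J) = J*(2*J) = 2*J²)
t(Y) = -3 + Y² (t(Y) = -3 + Y*Y = -3 + Y²)
t(L(-44))/613288 + 3721580/2401536 = (-3 + (2*(-44)²)²)/613288 + 3721580/2401536 = (-3 + (2*1936)²)*(1/613288) + 3721580*(1/2401536) = (-3 + 3872²)*(1/613288) + 930395/600384 = (-3 + 14992384)*(1/613288) + 930395/600384 = 14992381*(1/613288) + 930395/600384 = 14992381/613288 + 930395/600384 = 1196473220383/46026037824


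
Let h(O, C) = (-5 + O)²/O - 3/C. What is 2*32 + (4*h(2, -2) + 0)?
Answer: 88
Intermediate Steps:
h(O, C) = -3/C + (-5 + O)²/O (h(O, C) = (-5 + O)²/O - 3/C = -3/C + (-5 + O)²/O)
2*32 + (4*h(2, -2) + 0) = 2*32 + (4*(-3/(-2) + (-5 + 2)²/2) + 0) = 64 + (4*(-3*(-½) + (½)*(-3)²) + 0) = 64 + (4*(3/2 + (½)*9) + 0) = 64 + (4*(3/2 + 9/2) + 0) = 64 + (4*6 + 0) = 64 + (24 + 0) = 64 + 24 = 88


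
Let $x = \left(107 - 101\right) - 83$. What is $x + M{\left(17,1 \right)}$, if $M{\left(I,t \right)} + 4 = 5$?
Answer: $-76$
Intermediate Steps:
$M{\left(I,t \right)} = 1$ ($M{\left(I,t \right)} = -4 + 5 = 1$)
$x = -77$ ($x = 6 - 83 = -77$)
$x + M{\left(17,1 \right)} = -77 + 1 = -76$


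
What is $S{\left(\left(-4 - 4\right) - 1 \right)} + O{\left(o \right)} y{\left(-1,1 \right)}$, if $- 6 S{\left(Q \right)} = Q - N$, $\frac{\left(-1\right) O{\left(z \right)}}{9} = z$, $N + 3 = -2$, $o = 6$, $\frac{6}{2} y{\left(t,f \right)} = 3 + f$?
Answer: $- \frac{214}{3} \approx -71.333$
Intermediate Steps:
$y{\left(t,f \right)} = 1 + \frac{f}{3}$ ($y{\left(t,f \right)} = \frac{3 + f}{3} = 1 + \frac{f}{3}$)
$N = -5$ ($N = -3 - 2 = -5$)
$O{\left(z \right)} = - 9 z$
$S{\left(Q \right)} = - \frac{5}{6} - \frac{Q}{6}$ ($S{\left(Q \right)} = - \frac{Q - -5}{6} = - \frac{Q + 5}{6} = - \frac{5 + Q}{6} = - \frac{5}{6} - \frac{Q}{6}$)
$S{\left(\left(-4 - 4\right) - 1 \right)} + O{\left(o \right)} y{\left(-1,1 \right)} = \left(- \frac{5}{6} - \frac{\left(-4 - 4\right) - 1}{6}\right) + \left(-9\right) 6 \left(1 + \frac{1}{3} \cdot 1\right) = \left(- \frac{5}{6} - \frac{-8 - 1}{6}\right) - 54 \left(1 + \frac{1}{3}\right) = \left(- \frac{5}{6} - - \frac{3}{2}\right) - 72 = \left(- \frac{5}{6} + \frac{3}{2}\right) - 72 = \frac{2}{3} - 72 = - \frac{214}{3}$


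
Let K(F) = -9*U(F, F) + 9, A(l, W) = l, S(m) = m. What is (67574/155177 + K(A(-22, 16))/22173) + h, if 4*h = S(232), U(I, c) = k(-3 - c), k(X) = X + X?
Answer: 67003180793/1146913207 ≈ 58.420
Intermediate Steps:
k(X) = 2*X
U(I, c) = -6 - 2*c (U(I, c) = 2*(-3 - c) = -6 - 2*c)
h = 58 (h = (1/4)*232 = 58)
K(F) = 63 + 18*F (K(F) = -9*(-6 - 2*F) + 9 = (54 + 18*F) + 9 = 63 + 18*F)
(67574/155177 + K(A(-22, 16))/22173) + h = (67574/155177 + (63 + 18*(-22))/22173) + 58 = (67574*(1/155177) + (63 - 396)*(1/22173)) + 58 = (67574/155177 - 333*1/22173) + 58 = (67574/155177 - 111/7391) + 58 = 482214787/1146913207 + 58 = 67003180793/1146913207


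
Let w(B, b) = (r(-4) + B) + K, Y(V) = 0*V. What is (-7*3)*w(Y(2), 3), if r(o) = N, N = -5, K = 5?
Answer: 0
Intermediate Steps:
Y(V) = 0
r(o) = -5
w(B, b) = B (w(B, b) = (-5 + B) + 5 = B)
(-7*3)*w(Y(2), 3) = -7*3*0 = -21*0 = 0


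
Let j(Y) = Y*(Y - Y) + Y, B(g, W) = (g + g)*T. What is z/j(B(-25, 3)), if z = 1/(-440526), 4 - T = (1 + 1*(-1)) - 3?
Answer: 1/154184100 ≈ 6.4858e-9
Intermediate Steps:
T = 7 (T = 4 - ((1 + 1*(-1)) - 3) = 4 - ((1 - 1) - 3) = 4 - (0 - 3) = 4 - 1*(-3) = 4 + 3 = 7)
B(g, W) = 14*g (B(g, W) = (g + g)*7 = (2*g)*7 = 14*g)
j(Y) = Y (j(Y) = Y*0 + Y = 0 + Y = Y)
z = -1/440526 ≈ -2.2700e-6
z/j(B(-25, 3)) = -1/(440526*(14*(-25))) = -1/440526/(-350) = -1/440526*(-1/350) = 1/154184100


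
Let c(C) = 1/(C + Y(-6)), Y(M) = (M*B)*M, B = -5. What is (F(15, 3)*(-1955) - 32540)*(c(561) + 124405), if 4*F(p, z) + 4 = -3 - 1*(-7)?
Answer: -1542340877240/381 ≈ -4.0481e+9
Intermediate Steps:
F(p, z) = 0 (F(p, z) = -1 + (-3 - 1*(-7))/4 = -1 + (-3 + 7)/4 = -1 + (1/4)*4 = -1 + 1 = 0)
Y(M) = -5*M**2 (Y(M) = (M*(-5))*M = (-5*M)*M = -5*M**2)
c(C) = 1/(-180 + C) (c(C) = 1/(C - 5*(-6)**2) = 1/(C - 5*36) = 1/(C - 180) = 1/(-180 + C))
(F(15, 3)*(-1955) - 32540)*(c(561) + 124405) = (0*(-1955) - 32540)*(1/(-180 + 561) + 124405) = (0 - 32540)*(1/381 + 124405) = -32540*(1/381 + 124405) = -32540*47398306/381 = -1542340877240/381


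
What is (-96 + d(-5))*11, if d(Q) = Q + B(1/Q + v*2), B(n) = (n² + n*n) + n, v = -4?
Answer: 6952/25 ≈ 278.08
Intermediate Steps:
B(n) = n + 2*n² (B(n) = (n² + n²) + n = 2*n² + n = n + 2*n²)
d(Q) = Q + (-15 + 2/Q)*(-8 + 1/Q) (d(Q) = Q + (1/Q - 4*2)*(1 + 2*(1/Q - 4*2)) = Q + (1/Q - 8)*(1 + 2*(1/Q - 8)) = Q + (-8 + 1/Q)*(1 + 2*(-8 + 1/Q)) = Q + (-8 + 1/Q)*(1 + (-16 + 2/Q)) = Q + (-8 + 1/Q)*(-15 + 2/Q) = Q + (-15 + 2/Q)*(-8 + 1/Q))
(-96 + d(-5))*11 = (-96 + (120 - 5 - 31/(-5) + 2/(-5)²))*11 = (-96 + (120 - 5 - 31*(-⅕) + 2*(1/25)))*11 = (-96 + (120 - 5 + 31/5 + 2/25))*11 = (-96 + 3032/25)*11 = (632/25)*11 = 6952/25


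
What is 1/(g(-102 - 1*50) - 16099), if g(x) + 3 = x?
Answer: -1/16254 ≈ -6.1523e-5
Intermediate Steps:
g(x) = -3 + x
1/(g(-102 - 1*50) - 16099) = 1/((-3 + (-102 - 1*50)) - 16099) = 1/((-3 + (-102 - 50)) - 16099) = 1/((-3 - 152) - 16099) = 1/(-155 - 16099) = 1/(-16254) = -1/16254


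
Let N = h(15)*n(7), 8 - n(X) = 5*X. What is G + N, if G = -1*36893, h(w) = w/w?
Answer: -36920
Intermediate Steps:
n(X) = 8 - 5*X
h(w) = 1
G = -36893
N = -27 (N = 1*(8 - 5*7) = 1*(8 - 35) = 1*(-27) = -27)
G + N = -36893 - 27 = -36920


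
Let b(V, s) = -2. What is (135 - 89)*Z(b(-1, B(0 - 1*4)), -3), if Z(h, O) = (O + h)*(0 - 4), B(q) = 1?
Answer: 920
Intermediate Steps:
Z(h, O) = -4*O - 4*h (Z(h, O) = (O + h)*(-4) = -4*O - 4*h)
(135 - 89)*Z(b(-1, B(0 - 1*4)), -3) = (135 - 89)*(-4*(-3) - 4*(-2)) = 46*(12 + 8) = 46*20 = 920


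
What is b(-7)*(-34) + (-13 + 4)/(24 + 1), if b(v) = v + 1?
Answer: 5091/25 ≈ 203.64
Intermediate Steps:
b(v) = 1 + v
b(-7)*(-34) + (-13 + 4)/(24 + 1) = (1 - 7)*(-34) + (-13 + 4)/(24 + 1) = -6*(-34) - 9/25 = 204 - 9*1/25 = 204 - 9/25 = 5091/25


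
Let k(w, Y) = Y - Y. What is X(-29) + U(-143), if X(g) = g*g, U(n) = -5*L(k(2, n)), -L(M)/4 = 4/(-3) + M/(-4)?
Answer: 2443/3 ≈ 814.33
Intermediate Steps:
k(w, Y) = 0
L(M) = 16/3 + M (L(M) = -4*(4/(-3) + M/(-4)) = -4*(4*(-⅓) + M*(-¼)) = -4*(-4/3 - M/4) = 16/3 + M)
U(n) = -80/3 (U(n) = -5*(16/3 + 0) = -5*16/3 = -80/3)
X(g) = g²
X(-29) + U(-143) = (-29)² - 80/3 = 841 - 80/3 = 2443/3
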